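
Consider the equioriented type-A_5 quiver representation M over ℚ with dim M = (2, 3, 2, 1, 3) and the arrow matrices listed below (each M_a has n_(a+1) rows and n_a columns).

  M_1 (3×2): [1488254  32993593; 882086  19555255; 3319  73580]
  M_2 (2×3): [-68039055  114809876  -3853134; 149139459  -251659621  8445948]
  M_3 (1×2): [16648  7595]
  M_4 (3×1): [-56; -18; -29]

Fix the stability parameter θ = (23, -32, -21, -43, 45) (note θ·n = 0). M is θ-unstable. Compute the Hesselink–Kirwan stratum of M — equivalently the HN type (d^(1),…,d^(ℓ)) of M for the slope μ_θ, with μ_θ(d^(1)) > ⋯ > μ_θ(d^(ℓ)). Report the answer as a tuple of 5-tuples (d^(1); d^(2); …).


Barcode: M ≅ I[1,2], I[1,3], I[2,5], I[5,5]^2. HN layers by μ_θ (4 steps, strictly decreasing):
  μ^(1)=45; μ^(2)=-9/2; μ^(3)=-10; μ^(4)=-32

((0, 0, 0, 0, 3); (1, 1, 0, 0, 0); (1, 1, 1, 0, 0); (0, 1, 1, 1, 0))


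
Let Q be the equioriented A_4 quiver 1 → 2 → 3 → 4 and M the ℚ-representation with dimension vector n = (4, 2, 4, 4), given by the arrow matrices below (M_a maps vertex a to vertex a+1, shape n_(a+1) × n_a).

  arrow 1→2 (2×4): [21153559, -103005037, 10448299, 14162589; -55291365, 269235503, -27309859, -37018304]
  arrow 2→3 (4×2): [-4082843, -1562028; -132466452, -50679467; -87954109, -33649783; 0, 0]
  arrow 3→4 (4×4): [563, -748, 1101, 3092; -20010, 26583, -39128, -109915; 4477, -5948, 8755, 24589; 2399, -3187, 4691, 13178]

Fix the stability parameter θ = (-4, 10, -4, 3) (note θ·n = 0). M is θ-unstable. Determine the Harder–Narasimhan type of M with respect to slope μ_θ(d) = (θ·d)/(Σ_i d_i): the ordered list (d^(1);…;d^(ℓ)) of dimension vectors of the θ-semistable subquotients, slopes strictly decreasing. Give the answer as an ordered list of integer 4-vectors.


Via rank(M_{q-1}∘⋯∘M_p): M ≅ I[1,1]^2, I[1,3], I[1,4], I[3,4]^2, I[4,4].
μ_θ-semistable layers: μ^(1)=3; μ^(2)=-4

((0, 2, 2, 4); (4, 0, 2, 0))


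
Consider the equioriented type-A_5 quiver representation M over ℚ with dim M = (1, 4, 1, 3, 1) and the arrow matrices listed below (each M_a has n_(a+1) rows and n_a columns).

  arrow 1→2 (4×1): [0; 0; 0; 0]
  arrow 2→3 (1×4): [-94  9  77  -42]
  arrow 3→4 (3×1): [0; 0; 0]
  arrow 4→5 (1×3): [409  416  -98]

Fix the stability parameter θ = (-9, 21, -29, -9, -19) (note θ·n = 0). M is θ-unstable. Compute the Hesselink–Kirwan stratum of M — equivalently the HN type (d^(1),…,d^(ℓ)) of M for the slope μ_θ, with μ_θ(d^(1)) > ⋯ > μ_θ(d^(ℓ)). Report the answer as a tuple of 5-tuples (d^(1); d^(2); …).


Barcode: M ≅ I[1,1], I[2,2]^3, I[2,3], I[4,4]^2, I[4,5]. HN layers by μ_θ (4 steps, strictly decreasing):
  μ^(1)=21; μ^(2)=-4; μ^(3)=-9; μ^(4)=-14

((0, 3, 0, 0, 0); (0, 1, 1, 0, 0); (1, 0, 0, 2, 0); (0, 0, 0, 1, 1))


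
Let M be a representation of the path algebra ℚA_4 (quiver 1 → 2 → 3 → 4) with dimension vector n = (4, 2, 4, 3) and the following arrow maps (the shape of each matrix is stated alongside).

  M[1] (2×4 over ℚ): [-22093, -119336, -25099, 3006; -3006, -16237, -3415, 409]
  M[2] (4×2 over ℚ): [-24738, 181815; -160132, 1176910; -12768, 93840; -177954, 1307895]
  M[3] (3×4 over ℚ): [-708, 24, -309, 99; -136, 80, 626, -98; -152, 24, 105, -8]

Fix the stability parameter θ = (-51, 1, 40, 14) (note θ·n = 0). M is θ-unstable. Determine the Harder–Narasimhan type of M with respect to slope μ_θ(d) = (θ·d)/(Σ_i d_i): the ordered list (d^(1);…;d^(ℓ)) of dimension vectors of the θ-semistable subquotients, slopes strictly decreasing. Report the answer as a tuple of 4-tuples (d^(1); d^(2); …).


Via rank(M_{q-1}∘⋯∘M_p): M ≅ I[1,1]^2, I[1,2], I[1,4], I[3,3]^2, I[3,4], I[4,4].
μ_θ-semistable layers: μ^(1)=40; μ^(2)=27; μ^(3)=14; μ^(4)=1; μ^(5)=-51

((0, 0, 2, 0); (0, 0, 2, 2); (0, 0, 0, 1); (0, 2, 0, 0); (4, 0, 0, 0))


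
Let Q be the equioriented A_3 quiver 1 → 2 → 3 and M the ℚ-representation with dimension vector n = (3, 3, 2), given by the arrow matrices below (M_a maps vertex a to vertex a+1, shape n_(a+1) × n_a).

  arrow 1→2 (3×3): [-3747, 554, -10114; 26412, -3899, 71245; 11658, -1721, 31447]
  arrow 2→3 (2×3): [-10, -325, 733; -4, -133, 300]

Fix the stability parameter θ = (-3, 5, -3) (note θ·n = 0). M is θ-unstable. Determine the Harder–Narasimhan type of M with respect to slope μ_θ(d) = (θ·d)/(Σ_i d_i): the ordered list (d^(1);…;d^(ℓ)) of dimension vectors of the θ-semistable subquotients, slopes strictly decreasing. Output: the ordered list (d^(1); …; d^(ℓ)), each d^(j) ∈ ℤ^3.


Barcode: M ≅ I[1,1], I[1,3]^2, I[2,2]. HN layers by μ_θ (3 steps, strictly decreasing):
  μ^(1)=5; μ^(2)=1; μ^(3)=-3

((0, 1, 0); (0, 2, 2); (3, 0, 0))


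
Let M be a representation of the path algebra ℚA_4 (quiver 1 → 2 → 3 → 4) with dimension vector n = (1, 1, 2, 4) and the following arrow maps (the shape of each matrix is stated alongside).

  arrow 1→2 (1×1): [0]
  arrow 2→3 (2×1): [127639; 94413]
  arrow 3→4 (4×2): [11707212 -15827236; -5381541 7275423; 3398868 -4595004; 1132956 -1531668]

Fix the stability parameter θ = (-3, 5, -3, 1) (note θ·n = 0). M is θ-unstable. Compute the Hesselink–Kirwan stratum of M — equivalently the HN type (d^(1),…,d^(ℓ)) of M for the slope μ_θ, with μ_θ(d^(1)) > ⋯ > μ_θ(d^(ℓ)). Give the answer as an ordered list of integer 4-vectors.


Barcode: M ≅ I[1,1], I[2,3], I[3,4], I[4,4]^3. HN layers by μ_θ (2 steps, strictly decreasing):
  μ^(1)=1; μ^(2)=-3

((0, 1, 1, 4); (1, 0, 1, 0))


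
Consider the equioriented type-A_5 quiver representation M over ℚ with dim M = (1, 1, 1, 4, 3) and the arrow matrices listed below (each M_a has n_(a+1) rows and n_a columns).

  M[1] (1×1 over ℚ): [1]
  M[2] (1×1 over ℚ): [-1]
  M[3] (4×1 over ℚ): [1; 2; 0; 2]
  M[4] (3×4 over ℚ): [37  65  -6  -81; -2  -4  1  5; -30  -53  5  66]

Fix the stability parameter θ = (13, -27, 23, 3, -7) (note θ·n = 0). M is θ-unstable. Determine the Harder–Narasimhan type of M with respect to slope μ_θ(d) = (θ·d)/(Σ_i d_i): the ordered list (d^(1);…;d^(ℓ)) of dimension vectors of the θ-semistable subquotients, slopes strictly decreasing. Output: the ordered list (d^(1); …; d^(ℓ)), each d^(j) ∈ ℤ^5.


Barcode: M ≅ I[1,5], I[4,4], I[4,5]^2. HN layers by μ_θ (4 steps, strictly decreasing):
  μ^(1)=19/3; μ^(2)=3; μ^(3)=-2; μ^(4)=-7

((0, 0, 1, 1, 1); (0, 0, 0, 1, 0); (0, 0, 0, 2, 2); (1, 1, 0, 0, 0))


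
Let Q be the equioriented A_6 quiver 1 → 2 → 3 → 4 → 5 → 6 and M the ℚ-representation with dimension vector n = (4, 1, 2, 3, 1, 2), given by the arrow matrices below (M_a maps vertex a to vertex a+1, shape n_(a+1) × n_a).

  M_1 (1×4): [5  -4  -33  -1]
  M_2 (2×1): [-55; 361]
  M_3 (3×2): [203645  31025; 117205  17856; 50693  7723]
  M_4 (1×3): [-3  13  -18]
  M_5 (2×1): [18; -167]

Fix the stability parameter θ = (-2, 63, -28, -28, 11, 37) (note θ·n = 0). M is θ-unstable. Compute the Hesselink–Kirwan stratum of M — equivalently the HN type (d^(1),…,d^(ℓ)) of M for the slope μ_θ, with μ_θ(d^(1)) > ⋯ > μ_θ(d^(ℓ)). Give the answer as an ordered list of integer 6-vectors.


Via rank(M_{q-1}∘⋯∘M_p): M ≅ I[1,1]^3, I[1,6], I[3,4], I[4,4], I[6,6].
μ_θ-semistable layers: μ^(1)=37; μ^(2)=11; μ^(3)=7/3; μ^(4)=-2; μ^(5)=-28

((0, 0, 0, 0, 0, 2); (0, 0, 0, 0, 1, 0); (0, 1, 1, 1, 0, 0); (4, 0, 0, 0, 0, 0); (0, 0, 1, 2, 0, 0))


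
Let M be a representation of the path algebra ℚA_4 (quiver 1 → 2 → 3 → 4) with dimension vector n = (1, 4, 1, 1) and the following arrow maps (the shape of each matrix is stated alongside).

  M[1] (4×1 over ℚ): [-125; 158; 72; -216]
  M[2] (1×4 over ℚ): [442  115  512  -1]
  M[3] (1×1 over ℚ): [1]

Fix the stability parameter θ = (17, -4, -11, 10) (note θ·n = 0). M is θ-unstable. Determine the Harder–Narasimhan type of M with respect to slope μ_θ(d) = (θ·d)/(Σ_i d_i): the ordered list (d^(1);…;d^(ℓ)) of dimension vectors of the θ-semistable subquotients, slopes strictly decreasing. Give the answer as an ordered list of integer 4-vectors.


Barcode: M ≅ I[1,2], I[2,2]^2, I[2,4]. HN layers by μ_θ (4 steps, strictly decreasing):
  μ^(1)=10; μ^(2)=13/2; μ^(3)=-4; μ^(4)=-15/2

((0, 0, 0, 1); (1, 1, 0, 0); (0, 2, 0, 0); (0, 1, 1, 0))


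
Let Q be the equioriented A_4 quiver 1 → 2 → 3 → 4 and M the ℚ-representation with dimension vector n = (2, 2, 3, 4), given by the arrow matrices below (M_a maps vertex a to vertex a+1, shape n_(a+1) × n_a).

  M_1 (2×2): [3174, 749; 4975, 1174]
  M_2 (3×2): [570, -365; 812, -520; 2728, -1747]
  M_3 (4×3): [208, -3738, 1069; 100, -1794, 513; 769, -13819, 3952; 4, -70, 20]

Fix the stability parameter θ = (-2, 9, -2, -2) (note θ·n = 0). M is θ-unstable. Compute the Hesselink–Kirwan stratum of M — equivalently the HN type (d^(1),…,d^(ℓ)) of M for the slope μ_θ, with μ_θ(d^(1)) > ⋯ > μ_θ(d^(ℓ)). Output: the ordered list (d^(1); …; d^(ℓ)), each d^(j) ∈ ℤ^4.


Interval decomposition of M: I[1,4]^2, I[3,4], I[4,4].
HN type (ℓ=2): μ^(1)=5/3; μ^(2)=-2

((0, 2, 2, 2); (2, 0, 1, 2))


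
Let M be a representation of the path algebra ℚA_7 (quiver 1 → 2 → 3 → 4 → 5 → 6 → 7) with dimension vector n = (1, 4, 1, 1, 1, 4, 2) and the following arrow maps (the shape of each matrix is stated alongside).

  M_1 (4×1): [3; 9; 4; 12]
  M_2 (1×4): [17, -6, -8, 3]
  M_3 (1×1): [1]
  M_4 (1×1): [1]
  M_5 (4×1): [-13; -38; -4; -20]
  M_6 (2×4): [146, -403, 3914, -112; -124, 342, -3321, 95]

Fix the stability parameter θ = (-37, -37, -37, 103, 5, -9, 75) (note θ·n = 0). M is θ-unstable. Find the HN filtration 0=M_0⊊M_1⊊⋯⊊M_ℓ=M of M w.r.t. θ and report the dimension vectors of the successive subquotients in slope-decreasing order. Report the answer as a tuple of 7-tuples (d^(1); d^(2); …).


Barcode: M ≅ I[1,6], I[2,2]^3, I[6,6], I[6,7]^2. HN layers by μ_θ (4 steps, strictly decreasing):
  μ^(1)=75; μ^(2)=33; μ^(3)=-9; μ^(4)=-37

((0, 0, 0, 0, 0, 0, 2); (0, 0, 0, 1, 1, 1, 0); (0, 0, 0, 0, 0, 3, 0); (1, 4, 1, 0, 0, 0, 0))


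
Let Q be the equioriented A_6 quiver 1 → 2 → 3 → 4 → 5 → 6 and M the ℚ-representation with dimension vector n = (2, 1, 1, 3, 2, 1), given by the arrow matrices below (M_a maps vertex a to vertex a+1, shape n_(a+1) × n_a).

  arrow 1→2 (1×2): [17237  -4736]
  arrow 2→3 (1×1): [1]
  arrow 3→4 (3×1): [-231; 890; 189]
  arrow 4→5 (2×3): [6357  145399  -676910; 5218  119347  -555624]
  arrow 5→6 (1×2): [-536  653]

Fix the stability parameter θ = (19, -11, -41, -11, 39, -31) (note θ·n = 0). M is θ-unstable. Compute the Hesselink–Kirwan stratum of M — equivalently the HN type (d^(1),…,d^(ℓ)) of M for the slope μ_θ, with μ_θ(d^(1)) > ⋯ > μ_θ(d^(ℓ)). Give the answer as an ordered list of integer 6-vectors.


Interval decomposition of M: I[1,1], I[1,5], I[4,4], I[4,6].
HN type (ℓ=4): μ^(1)=39; μ^(2)=19; μ^(3)=4; μ^(4)=-11

((0, 0, 0, 0, 1, 0); (1, 0, 0, 0, 0, 0); (0, 0, 0, 0, 1, 1); (1, 1, 1, 3, 0, 0))


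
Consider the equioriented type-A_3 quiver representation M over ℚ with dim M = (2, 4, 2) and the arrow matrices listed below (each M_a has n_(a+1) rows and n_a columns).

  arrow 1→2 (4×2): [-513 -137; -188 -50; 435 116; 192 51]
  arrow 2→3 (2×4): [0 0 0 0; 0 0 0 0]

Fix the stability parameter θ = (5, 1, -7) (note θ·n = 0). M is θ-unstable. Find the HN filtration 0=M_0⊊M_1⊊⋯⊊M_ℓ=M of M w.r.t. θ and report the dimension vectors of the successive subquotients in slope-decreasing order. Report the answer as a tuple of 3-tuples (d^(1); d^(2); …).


Interval decomposition of M: I[1,2]^2, I[2,2]^2, I[3,3]^2.
HN type (ℓ=3): μ^(1)=3; μ^(2)=1; μ^(3)=-7

((2, 2, 0); (0, 2, 0); (0, 0, 2))


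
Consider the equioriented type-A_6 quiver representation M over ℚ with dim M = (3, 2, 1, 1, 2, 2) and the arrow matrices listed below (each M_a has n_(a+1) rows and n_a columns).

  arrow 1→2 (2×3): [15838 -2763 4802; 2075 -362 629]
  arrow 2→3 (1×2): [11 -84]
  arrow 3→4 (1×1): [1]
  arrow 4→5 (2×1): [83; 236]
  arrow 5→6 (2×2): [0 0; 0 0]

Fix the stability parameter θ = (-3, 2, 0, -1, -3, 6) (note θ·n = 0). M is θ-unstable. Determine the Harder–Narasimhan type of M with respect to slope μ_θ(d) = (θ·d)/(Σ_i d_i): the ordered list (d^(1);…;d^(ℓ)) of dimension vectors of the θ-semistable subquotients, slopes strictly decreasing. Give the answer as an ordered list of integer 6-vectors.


Interval decomposition of M: I[1,1], I[1,2], I[1,5], I[5,5], I[6,6]^2.
HN type (ℓ=4): μ^(1)=6; μ^(2)=2; μ^(3)=-1/2; μ^(4)=-3

((0, 0, 0, 0, 0, 2); (0, 1, 0, 0, 0, 0); (0, 1, 1, 1, 1, 0); (3, 0, 0, 0, 1, 0))


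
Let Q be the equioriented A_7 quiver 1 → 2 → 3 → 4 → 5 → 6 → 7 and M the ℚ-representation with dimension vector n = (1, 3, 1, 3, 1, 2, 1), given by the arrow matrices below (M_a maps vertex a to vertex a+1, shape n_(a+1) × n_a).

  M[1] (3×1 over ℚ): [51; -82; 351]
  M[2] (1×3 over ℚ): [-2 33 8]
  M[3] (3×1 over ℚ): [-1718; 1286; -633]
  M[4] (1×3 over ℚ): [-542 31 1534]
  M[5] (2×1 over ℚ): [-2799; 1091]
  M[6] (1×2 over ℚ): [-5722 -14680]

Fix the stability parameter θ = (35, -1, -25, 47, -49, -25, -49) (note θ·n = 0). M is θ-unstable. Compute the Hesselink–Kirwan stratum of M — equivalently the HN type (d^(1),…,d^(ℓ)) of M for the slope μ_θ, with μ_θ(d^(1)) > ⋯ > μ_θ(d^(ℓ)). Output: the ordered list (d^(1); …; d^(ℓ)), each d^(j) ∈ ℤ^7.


Via rank(M_{q-1}∘⋯∘M_p): M ≅ I[1,2], I[2,2], I[2,4], I[4,4], I[4,7], I[6,6].
μ_θ-semistable layers: μ^(1)=47; μ^(2)=17; μ^(3)=-1; μ^(4)=-13; μ^(5)=-19; μ^(6)=-25

((0, 0, 0, 2, 0, 0, 0); (1, 1, 0, 0, 0, 0, 0); (0, 1, 0, 0, 0, 0, 0); (0, 1, 1, 0, 0, 0, 0); (0, 0, 0, 1, 1, 1, 1); (0, 0, 0, 0, 0, 1, 0))


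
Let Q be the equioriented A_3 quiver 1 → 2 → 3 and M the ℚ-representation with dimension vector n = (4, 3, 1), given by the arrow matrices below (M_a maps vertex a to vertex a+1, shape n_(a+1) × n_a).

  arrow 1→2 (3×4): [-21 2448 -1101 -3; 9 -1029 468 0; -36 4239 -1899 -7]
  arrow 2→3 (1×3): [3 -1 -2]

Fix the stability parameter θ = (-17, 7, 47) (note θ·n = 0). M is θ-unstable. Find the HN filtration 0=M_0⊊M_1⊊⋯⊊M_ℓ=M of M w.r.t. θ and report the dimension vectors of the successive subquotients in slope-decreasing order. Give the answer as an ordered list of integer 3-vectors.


Barcode: M ≅ I[1,1], I[1,2]^2, I[1,3]. HN layers by μ_θ (3 steps, strictly decreasing):
  μ^(1)=47; μ^(2)=7; μ^(3)=-17

((0, 0, 1); (0, 3, 0); (4, 0, 0))


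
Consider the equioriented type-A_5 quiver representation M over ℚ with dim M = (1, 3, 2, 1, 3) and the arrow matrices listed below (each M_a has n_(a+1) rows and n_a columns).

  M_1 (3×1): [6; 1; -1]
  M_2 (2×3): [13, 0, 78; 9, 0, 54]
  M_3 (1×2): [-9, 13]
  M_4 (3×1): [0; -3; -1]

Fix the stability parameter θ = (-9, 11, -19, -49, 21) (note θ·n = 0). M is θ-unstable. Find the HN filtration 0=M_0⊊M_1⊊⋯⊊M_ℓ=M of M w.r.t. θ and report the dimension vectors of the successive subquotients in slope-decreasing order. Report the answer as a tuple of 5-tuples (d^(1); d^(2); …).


Via rank(M_{q-1}∘⋯∘M_p): M ≅ I[1,2], I[2,2], I[2,3], I[3,5], I[5,5]^2.
μ_θ-semistable layers: μ^(1)=21; μ^(2)=11; μ^(3)=-4; μ^(4)=-9; μ^(5)=-34

((0, 0, 0, 0, 3); (0, 2, 0, 0, 0); (0, 1, 1, 0, 0); (1, 0, 0, 0, 0); (0, 0, 1, 1, 0))


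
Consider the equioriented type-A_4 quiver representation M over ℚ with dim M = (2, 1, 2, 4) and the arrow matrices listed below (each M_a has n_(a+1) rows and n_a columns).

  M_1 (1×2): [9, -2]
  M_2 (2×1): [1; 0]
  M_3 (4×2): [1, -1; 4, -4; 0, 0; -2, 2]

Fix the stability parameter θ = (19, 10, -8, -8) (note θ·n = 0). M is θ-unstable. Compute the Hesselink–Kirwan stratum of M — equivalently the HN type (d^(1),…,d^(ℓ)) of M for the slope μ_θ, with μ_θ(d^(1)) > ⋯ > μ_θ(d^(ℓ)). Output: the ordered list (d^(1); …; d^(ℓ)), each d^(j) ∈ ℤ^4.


Via rank(M_{q-1}∘⋯∘M_p): M ≅ I[1,1], I[1,4], I[3,3], I[4,4]^3.
μ_θ-semistable layers: μ^(1)=19; μ^(2)=13/4; μ^(3)=-8

((1, 0, 0, 0); (1, 1, 1, 1); (0, 0, 1, 3))


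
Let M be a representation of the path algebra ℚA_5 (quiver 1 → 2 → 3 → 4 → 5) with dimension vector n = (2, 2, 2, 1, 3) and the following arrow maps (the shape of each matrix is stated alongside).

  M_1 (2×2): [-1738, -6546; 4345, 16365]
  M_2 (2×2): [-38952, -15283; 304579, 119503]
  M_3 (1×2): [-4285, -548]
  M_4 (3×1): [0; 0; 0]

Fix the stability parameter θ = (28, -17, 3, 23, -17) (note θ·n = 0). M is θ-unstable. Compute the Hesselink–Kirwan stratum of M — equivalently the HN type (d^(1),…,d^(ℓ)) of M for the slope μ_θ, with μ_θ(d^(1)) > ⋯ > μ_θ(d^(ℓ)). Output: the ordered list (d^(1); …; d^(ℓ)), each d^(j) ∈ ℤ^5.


Via rank(M_{q-1}∘⋯∘M_p): M ≅ I[1,1], I[1,4], I[2,3], I[5,5]^3.
μ_θ-semistable layers: μ^(1)=28; μ^(2)=23; μ^(3)=14/3; μ^(4)=3; μ^(5)=-17

((1, 0, 0, 0, 0); (0, 0, 0, 1, 0); (1, 1, 1, 0, 0); (0, 0, 1, 0, 0); (0, 1, 0, 0, 3))


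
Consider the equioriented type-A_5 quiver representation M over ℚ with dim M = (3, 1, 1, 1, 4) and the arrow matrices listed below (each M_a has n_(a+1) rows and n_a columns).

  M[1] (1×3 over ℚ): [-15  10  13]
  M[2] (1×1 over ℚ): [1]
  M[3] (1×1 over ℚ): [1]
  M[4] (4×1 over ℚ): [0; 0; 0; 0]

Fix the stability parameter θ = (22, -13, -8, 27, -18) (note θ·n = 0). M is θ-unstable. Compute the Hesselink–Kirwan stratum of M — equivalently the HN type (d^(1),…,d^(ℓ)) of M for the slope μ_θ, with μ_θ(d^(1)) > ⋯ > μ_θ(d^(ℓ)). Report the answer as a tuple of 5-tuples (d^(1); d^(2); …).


Barcode: M ≅ I[1,1]^2, I[1,4], I[5,5]^4. HN layers by μ_θ (4 steps, strictly decreasing):
  μ^(1)=27; μ^(2)=22; μ^(3)=1/3; μ^(4)=-18

((0, 0, 0, 1, 0); (2, 0, 0, 0, 0); (1, 1, 1, 0, 0); (0, 0, 0, 0, 4))


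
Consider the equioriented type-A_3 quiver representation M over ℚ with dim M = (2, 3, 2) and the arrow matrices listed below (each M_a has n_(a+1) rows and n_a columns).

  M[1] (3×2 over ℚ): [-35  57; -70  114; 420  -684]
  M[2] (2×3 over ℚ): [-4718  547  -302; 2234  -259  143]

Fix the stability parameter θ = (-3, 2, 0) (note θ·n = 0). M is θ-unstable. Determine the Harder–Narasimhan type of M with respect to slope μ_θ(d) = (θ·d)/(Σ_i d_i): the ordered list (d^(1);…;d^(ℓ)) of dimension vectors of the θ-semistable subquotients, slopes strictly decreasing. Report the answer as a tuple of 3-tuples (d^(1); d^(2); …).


Via rank(M_{q-1}∘⋯∘M_p): M ≅ I[1,1], I[1,2], I[2,3]^2.
μ_θ-semistable layers: μ^(1)=2; μ^(2)=1; μ^(3)=-3

((0, 1, 0); (0, 2, 2); (2, 0, 0))


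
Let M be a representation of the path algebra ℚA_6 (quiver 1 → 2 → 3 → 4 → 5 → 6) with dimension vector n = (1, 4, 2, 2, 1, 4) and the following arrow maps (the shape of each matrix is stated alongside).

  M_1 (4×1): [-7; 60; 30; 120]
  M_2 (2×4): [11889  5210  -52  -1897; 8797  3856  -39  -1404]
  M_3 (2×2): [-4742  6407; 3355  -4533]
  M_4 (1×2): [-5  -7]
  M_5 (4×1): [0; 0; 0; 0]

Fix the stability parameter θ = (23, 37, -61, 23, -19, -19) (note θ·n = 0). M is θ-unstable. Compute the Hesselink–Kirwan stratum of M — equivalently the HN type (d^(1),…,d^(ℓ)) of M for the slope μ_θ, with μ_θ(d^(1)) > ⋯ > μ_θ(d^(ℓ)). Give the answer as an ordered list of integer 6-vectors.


Interval decomposition of M: I[1,5], I[2,2]^2, I[2,4], I[6,6]^4.
HN type (ℓ=6): μ^(1)=37; μ^(2)=23; μ^(3)=2; μ^(4)=-1/3; μ^(5)=-12; μ^(6)=-19

((0, 2, 0, 0, 0, 0); (0, 0, 0, 1, 0, 0); (0, 0, 0, 1, 1, 0); (1, 1, 1, 0, 0, 0); (0, 1, 1, 0, 0, 0); (0, 0, 0, 0, 0, 4))


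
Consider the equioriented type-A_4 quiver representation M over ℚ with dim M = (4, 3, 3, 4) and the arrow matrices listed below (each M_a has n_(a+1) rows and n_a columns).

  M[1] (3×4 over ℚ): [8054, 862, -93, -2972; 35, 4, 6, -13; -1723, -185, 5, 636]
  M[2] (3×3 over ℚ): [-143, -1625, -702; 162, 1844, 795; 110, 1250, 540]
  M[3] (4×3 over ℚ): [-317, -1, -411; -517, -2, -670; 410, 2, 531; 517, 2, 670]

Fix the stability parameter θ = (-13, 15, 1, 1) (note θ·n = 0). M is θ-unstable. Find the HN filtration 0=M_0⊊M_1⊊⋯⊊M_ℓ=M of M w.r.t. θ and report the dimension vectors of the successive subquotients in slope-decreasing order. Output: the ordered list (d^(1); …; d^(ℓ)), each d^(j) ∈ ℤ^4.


Via rank(M_{q-1}∘⋯∘M_p): M ≅ I[1,1], I[1,2], I[1,4]^2, I[3,4], I[4,4].
μ_θ-semistable layers: μ^(1)=15; μ^(2)=17/3; μ^(3)=1; μ^(4)=-13

((0, 1, 0, 0); (0, 2, 2, 2); (0, 0, 1, 2); (4, 0, 0, 0))


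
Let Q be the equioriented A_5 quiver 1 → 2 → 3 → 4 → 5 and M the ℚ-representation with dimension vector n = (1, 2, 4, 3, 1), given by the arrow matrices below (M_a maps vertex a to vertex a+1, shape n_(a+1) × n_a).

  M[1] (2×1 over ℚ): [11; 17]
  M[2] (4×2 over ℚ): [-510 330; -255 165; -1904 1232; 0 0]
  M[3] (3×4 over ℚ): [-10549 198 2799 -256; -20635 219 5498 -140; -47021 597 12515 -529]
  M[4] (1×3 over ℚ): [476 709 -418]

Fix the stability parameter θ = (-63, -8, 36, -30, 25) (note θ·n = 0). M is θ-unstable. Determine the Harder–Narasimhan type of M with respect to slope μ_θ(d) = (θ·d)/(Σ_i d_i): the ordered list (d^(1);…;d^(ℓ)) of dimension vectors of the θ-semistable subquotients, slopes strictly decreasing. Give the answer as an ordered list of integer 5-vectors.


Interval decomposition of M: I[1,2], I[2,5], I[3,3], I[3,4]^2.
HN type (ℓ=5): μ^(1)=36; μ^(2)=25; μ^(3)=3; μ^(4)=-8; μ^(5)=-63

((0, 0, 1, 0, 0); (0, 0, 0, 0, 1); (0, 0, 3, 3, 0); (0, 2, 0, 0, 0); (1, 0, 0, 0, 0))


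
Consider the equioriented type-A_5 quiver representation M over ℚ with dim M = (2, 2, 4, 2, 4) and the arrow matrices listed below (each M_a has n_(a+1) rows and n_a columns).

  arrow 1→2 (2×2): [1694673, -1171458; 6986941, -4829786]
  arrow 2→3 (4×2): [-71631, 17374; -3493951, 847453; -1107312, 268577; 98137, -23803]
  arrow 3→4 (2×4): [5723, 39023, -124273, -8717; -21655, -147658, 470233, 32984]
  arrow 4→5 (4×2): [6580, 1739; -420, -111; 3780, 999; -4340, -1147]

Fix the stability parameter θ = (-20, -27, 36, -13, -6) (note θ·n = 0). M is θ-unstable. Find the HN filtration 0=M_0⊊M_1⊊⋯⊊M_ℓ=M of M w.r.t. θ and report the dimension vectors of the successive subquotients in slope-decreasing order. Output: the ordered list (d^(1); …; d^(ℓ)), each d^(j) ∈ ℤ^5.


Interval decomposition of M: I[1,1], I[1,4], I[2,5], I[3,3]^2, I[5,5]^3.
HN type (ℓ=7): μ^(1)=36; μ^(2)=23/2; μ^(3)=17/3; μ^(4)=-6; μ^(5)=-20; μ^(6)=-47/2; μ^(7)=-27

((0, 0, 2, 0, 0); (0, 0, 1, 1, 0); (0, 0, 1, 1, 1); (0, 0, 0, 0, 3); (1, 0, 0, 0, 0); (1, 1, 0, 0, 0); (0, 1, 0, 0, 0))


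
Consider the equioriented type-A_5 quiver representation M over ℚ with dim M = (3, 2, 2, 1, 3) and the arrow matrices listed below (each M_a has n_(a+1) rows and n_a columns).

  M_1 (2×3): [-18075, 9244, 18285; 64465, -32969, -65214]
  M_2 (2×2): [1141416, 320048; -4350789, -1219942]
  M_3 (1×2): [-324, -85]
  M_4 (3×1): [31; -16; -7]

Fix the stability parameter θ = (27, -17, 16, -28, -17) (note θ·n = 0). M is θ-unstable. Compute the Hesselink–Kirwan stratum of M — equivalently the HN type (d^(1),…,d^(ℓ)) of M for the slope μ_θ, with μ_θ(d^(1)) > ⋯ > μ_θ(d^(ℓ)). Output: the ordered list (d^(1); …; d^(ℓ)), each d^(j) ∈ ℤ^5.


Interval decomposition of M: I[1,1], I[1,2], I[1,5], I[3,3], I[5,5]^2.
HN type (ℓ=5): μ^(1)=27; μ^(2)=16; μ^(3)=5; μ^(4)=-19/5; μ^(5)=-17

((1, 0, 0, 0, 0); (0, 0, 1, 0, 0); (1, 1, 0, 0, 0); (1, 1, 1, 1, 1); (0, 0, 0, 0, 2))


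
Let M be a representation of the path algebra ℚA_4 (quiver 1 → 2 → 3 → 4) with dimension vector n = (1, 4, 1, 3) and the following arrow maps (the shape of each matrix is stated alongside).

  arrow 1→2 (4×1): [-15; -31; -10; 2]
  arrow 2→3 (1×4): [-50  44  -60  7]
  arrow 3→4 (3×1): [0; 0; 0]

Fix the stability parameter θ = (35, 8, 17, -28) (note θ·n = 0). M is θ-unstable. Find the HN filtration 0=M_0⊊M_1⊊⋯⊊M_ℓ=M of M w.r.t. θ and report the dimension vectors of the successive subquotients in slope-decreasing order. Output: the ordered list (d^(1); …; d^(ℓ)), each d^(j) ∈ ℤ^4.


Interval decomposition of M: I[1,2], I[2,2]^2, I[2,3], I[4,4]^3.
HN type (ℓ=4): μ^(1)=43/2; μ^(2)=17; μ^(3)=8; μ^(4)=-28

((1, 1, 0, 0); (0, 0, 1, 0); (0, 3, 0, 0); (0, 0, 0, 3))


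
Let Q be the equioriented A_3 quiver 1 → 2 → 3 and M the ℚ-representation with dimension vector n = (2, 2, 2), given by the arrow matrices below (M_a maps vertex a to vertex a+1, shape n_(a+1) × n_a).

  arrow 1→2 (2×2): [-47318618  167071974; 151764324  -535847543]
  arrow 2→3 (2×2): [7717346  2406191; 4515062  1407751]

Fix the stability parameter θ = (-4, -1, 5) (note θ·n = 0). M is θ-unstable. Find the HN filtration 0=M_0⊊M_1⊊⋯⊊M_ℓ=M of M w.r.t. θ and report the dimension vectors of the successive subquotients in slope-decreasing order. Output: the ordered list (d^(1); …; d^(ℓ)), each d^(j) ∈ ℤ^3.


Via rank(M_{q-1}∘⋯∘M_p): M ≅ I[1,3]^2.
μ_θ-semistable layers: μ^(1)=5; μ^(2)=-1; μ^(3)=-4

((0, 0, 2); (0, 2, 0); (2, 0, 0))


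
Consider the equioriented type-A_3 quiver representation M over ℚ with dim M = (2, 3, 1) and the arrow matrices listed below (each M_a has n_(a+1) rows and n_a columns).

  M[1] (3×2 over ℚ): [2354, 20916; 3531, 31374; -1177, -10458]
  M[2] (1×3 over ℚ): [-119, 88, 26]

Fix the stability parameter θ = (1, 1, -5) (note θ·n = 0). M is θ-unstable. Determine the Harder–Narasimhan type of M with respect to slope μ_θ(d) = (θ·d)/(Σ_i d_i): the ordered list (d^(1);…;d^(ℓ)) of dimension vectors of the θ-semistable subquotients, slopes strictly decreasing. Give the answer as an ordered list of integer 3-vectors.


Interval decomposition of M: I[1,1], I[1,2], I[2,2], I[2,3].
HN type (ℓ=2): μ^(1)=1; μ^(2)=-2

((2, 2, 0); (0, 1, 1))


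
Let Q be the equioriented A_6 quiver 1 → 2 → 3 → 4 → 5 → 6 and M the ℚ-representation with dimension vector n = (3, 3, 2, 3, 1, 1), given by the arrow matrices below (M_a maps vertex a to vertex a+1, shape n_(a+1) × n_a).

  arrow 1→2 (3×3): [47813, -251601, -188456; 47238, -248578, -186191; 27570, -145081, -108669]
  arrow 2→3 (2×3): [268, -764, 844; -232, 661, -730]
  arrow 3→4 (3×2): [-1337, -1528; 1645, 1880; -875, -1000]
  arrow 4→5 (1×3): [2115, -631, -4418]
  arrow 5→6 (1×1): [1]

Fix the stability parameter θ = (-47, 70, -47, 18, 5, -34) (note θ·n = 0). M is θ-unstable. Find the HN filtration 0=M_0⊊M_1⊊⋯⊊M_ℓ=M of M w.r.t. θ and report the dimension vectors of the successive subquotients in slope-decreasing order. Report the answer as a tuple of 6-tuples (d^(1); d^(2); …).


Via rank(M_{q-1}∘⋯∘M_p): M ≅ I[1,2], I[1,3], I[1,4], I[4,4], I[4,6].
μ_θ-semistable layers: μ^(1)=70; μ^(2)=18; μ^(3)=23/2; μ^(4)=-11/3; μ^(5)=-47

((0, 1, 0, 0, 0, 0); (0, 0, 0, 2, 0, 0); (0, 2, 2, 0, 0, 0); (0, 0, 0, 1, 1, 1); (3, 0, 0, 0, 0, 0))


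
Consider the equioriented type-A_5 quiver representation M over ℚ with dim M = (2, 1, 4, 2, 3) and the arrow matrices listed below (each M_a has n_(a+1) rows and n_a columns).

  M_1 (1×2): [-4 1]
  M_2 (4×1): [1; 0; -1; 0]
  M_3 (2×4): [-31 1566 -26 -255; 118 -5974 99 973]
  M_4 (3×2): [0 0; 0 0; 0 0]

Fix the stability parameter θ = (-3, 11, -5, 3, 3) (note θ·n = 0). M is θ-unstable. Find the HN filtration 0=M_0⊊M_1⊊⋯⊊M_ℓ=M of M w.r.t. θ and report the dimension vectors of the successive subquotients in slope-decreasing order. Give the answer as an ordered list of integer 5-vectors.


Barcode: M ≅ I[1,1], I[1,4], I[3,3]^2, I[3,4], I[5,5]^3. HN layers by μ_θ (3 steps, strictly decreasing):
  μ^(1)=3; μ^(2)=-3; μ^(3)=-5

((0, 1, 1, 2, 3); (2, 0, 0, 0, 0); (0, 0, 3, 0, 0))


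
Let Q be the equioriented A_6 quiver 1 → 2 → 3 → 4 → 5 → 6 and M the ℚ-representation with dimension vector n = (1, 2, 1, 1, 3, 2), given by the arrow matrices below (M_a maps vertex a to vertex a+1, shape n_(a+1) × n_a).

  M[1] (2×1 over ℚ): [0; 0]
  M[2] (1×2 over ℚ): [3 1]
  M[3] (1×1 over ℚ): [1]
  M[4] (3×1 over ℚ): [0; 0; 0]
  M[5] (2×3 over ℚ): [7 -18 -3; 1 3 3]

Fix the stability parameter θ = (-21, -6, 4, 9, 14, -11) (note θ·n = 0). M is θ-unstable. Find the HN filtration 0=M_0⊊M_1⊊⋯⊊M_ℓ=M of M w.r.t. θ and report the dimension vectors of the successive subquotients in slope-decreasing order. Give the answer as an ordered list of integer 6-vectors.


Via rank(M_{q-1}∘⋯∘M_p): M ≅ I[1,1], I[2,2], I[2,4], I[5,5], I[5,6]^2.
μ_θ-semistable layers: μ^(1)=14; μ^(2)=9; μ^(3)=4; μ^(4)=3/2; μ^(5)=-6; μ^(6)=-21

((0, 0, 0, 0, 1, 0); (0, 0, 0, 1, 0, 0); (0, 0, 1, 0, 0, 0); (0, 0, 0, 0, 2, 2); (0, 2, 0, 0, 0, 0); (1, 0, 0, 0, 0, 0))


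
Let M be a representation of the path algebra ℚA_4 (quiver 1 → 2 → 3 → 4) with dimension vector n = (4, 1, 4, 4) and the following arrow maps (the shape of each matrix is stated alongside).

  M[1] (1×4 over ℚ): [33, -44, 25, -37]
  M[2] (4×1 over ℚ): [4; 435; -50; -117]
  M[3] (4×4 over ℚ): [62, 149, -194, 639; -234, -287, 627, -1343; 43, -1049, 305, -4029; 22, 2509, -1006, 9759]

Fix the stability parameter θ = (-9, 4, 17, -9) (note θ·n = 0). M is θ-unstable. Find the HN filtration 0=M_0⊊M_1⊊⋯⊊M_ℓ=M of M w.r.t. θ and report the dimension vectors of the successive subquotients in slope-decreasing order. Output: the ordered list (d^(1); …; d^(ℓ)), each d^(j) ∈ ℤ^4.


Via rank(M_{q-1}∘⋯∘M_p): M ≅ I[1,1]^3, I[1,3], I[3,4]^3, I[4,4].
μ_θ-semistable layers: μ^(1)=17; μ^(2)=4; μ^(3)=-9

((0, 0, 1, 0); (0, 1, 3, 3); (4, 0, 0, 1))


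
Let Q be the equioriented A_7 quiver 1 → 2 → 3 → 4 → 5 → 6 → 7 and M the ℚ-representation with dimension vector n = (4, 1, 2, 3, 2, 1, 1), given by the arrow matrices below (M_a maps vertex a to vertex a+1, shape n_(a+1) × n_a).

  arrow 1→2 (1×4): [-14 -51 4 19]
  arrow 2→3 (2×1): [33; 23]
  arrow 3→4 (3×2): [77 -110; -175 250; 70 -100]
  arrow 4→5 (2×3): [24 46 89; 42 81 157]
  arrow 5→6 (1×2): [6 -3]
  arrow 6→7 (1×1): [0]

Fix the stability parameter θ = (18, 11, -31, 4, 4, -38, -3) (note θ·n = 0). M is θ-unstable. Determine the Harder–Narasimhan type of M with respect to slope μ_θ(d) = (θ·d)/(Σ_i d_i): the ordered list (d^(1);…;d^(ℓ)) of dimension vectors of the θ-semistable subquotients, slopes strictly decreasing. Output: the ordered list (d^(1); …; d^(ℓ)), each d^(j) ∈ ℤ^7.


Via rank(M_{q-1}∘⋯∘M_p): M ≅ I[1,1]^3, I[1,6], I[3,3], I[4,4], I[4,5], I[7,7].
μ_θ-semistable layers: μ^(1)=18; μ^(2)=4; μ^(3)=-3; μ^(4)=-16/3; μ^(5)=-31

((3, 0, 0, 0, 0, 0, 0); (0, 0, 0, 2, 1, 0, 0); (0, 0, 0, 0, 0, 0, 1); (1, 1, 1, 1, 1, 1, 0); (0, 0, 1, 0, 0, 0, 0))


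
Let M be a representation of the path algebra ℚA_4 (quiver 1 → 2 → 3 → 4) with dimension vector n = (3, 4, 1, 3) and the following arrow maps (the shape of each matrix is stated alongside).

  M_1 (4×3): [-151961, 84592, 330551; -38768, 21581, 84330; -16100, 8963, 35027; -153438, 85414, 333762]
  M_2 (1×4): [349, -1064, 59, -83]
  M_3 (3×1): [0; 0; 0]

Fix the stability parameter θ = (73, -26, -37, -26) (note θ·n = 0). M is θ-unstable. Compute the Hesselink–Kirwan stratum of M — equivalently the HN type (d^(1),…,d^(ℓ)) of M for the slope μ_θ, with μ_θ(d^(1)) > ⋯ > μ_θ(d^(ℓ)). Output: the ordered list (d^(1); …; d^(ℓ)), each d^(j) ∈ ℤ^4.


Interval decomposition of M: I[1,2]^2, I[1,3], I[2,2], I[4,4]^3.
HN type (ℓ=3): μ^(1)=47/2; μ^(2)=10/3; μ^(3)=-26

((2, 2, 0, 0); (1, 1, 1, 0); (0, 1, 0, 3))


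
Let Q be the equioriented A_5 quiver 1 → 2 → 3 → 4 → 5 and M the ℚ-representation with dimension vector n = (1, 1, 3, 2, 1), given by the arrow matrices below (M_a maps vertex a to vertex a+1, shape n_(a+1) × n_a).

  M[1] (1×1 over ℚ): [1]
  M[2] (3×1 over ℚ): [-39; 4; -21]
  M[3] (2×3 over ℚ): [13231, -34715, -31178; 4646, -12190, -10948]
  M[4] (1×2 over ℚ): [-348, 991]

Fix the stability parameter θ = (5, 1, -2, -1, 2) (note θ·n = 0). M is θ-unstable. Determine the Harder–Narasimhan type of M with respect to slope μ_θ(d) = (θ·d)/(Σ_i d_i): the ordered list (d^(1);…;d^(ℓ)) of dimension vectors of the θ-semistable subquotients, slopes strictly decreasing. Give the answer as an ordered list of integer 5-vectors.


Barcode: M ≅ I[1,5], I[3,3]^2, I[4,4]. HN layers by μ_θ (4 steps, strictly decreasing):
  μ^(1)=2; μ^(2)=3/4; μ^(3)=-1; μ^(4)=-2

((0, 0, 0, 0, 1); (1, 1, 1, 1, 0); (0, 0, 0, 1, 0); (0, 0, 2, 0, 0))


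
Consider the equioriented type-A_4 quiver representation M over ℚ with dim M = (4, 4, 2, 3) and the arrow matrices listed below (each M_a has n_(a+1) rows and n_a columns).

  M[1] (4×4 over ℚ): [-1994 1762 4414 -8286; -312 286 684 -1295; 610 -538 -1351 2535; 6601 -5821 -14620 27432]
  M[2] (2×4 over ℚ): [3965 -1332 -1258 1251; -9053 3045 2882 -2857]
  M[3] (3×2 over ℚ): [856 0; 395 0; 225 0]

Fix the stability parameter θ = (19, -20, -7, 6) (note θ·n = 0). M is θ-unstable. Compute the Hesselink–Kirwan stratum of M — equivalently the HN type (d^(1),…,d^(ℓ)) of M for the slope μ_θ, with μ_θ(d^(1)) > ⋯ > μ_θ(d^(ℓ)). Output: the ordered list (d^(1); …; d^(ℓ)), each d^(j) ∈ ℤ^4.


Barcode: M ≅ I[1,1], I[1,2], I[1,3], I[1,4], I[2,2], I[4,4]^2. HN layers by μ_θ (5 steps, strictly decreasing):
  μ^(1)=19; μ^(2)=6; μ^(3)=-1/2; μ^(4)=-8/3; μ^(5)=-20

((1, 0, 0, 0); (0, 0, 0, 3); (1, 1, 0, 0); (2, 2, 2, 0); (0, 1, 0, 0))


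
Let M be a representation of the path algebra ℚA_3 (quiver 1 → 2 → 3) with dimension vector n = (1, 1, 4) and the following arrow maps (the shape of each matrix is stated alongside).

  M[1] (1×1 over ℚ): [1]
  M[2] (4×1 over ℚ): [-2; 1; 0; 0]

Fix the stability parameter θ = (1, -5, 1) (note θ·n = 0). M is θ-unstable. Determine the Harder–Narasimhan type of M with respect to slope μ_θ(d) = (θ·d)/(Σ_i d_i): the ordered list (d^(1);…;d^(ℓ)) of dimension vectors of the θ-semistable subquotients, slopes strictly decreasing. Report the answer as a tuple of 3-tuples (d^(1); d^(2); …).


Interval decomposition of M: I[1,3], I[3,3]^3.
HN type (ℓ=2): μ^(1)=1; μ^(2)=-2

((0, 0, 4); (1, 1, 0))


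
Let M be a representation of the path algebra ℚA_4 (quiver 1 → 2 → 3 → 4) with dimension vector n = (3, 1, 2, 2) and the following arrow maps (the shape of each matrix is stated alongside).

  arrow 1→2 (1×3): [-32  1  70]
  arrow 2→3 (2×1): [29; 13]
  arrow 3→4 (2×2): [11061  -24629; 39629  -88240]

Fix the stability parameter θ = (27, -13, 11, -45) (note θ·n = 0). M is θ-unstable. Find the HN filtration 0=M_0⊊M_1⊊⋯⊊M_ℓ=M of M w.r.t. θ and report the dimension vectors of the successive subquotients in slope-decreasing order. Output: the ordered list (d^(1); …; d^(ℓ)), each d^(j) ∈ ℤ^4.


Barcode: M ≅ I[1,1]^2, I[1,4], I[3,4]. HN layers by μ_θ (3 steps, strictly decreasing):
  μ^(1)=27; μ^(2)=-5; μ^(3)=-17

((2, 0, 0, 0); (1, 1, 1, 1); (0, 0, 1, 1))


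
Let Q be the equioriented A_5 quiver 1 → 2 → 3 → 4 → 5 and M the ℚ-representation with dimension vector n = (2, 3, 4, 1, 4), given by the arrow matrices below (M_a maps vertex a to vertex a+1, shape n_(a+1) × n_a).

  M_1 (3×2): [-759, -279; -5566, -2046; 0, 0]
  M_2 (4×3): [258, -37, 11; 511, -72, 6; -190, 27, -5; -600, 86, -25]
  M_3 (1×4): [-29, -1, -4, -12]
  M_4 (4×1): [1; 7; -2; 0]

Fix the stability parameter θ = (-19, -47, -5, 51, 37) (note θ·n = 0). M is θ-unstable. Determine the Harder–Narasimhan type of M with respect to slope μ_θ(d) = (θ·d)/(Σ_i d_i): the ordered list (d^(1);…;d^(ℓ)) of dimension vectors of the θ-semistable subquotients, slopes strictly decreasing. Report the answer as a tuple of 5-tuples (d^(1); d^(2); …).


Via rank(M_{q-1}∘⋯∘M_p): M ≅ I[1,1], I[1,5], I[2,3]^2, I[3,3], I[5,5]^3.
μ_θ-semistable layers: μ^(1)=44; μ^(2)=37; μ^(3)=-5; μ^(4)=-19; μ^(5)=-33; μ^(6)=-47

((0, 0, 0, 1, 1); (0, 0, 0, 0, 3); (0, 0, 4, 0, 0); (1, 0, 0, 0, 0); (1, 1, 0, 0, 0); (0, 2, 0, 0, 0))


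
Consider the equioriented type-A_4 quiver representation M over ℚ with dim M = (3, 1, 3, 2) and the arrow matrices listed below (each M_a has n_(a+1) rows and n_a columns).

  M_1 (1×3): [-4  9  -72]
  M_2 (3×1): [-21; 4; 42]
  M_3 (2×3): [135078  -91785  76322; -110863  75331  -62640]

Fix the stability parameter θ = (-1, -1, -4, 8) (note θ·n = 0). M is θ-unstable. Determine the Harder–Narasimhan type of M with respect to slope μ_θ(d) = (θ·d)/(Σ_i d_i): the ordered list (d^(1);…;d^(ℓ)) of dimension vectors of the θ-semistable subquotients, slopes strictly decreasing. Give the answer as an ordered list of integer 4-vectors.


Barcode: M ≅ I[1,1]^2, I[1,4], I[3,3], I[3,4]. HN layers by μ_θ (4 steps, strictly decreasing):
  μ^(1)=8; μ^(2)=-1; μ^(3)=-2; μ^(4)=-4

((0, 0, 0, 2); (2, 0, 0, 0); (1, 1, 1, 0); (0, 0, 2, 0))


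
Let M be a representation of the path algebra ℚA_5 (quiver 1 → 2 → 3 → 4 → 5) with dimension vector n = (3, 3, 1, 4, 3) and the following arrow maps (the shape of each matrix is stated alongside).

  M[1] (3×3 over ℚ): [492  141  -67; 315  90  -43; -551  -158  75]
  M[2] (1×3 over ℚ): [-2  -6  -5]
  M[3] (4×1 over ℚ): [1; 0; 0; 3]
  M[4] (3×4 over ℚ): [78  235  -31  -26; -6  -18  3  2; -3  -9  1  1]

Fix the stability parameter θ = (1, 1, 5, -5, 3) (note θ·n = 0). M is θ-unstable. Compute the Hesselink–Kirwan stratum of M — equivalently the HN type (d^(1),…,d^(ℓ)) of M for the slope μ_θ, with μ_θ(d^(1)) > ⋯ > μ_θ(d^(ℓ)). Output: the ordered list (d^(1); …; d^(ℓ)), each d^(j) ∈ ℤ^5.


Interval decomposition of M: I[1,1], I[1,2], I[1,4], I[2,2], I[4,5]^3.
HN type (ℓ=4): μ^(1)=3; μ^(2)=1; μ^(3)=1/2; μ^(4)=-5

((0, 0, 0, 0, 3); (2, 2, 0, 0, 0); (1, 1, 1, 1, 0); (0, 0, 0, 3, 0))


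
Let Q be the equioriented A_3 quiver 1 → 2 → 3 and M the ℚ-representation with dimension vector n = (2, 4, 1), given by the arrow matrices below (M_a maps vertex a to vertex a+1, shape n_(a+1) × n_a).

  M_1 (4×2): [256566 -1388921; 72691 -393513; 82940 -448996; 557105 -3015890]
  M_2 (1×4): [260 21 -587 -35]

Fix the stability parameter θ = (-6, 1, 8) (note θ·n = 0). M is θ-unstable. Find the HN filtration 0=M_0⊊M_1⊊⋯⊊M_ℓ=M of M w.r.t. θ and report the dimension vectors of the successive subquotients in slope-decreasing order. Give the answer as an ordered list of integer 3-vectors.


Via rank(M_{q-1}∘⋯∘M_p): M ≅ I[1,2], I[1,3], I[2,2]^2.
μ_θ-semistable layers: μ^(1)=8; μ^(2)=1; μ^(3)=-6

((0, 0, 1); (0, 4, 0); (2, 0, 0))


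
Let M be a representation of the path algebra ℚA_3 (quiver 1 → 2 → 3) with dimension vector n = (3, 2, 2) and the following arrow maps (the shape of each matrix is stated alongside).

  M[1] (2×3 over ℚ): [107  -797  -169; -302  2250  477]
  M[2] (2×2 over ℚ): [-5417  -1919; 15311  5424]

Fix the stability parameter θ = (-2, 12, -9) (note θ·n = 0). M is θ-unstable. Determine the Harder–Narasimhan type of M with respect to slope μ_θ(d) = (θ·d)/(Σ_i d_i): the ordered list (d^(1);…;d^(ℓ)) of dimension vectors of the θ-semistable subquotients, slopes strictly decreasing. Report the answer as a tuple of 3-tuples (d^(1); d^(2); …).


Interval decomposition of M: I[1,1], I[1,3]^2.
HN type (ℓ=2): μ^(1)=3/2; μ^(2)=-2

((0, 2, 2); (3, 0, 0))


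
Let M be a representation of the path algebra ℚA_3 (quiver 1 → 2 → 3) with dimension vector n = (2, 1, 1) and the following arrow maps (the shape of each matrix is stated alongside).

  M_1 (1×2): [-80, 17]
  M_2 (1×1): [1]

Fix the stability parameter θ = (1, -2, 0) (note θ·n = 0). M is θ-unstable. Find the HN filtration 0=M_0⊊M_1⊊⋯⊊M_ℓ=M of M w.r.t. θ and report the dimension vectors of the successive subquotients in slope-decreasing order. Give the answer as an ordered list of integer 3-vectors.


Via rank(M_{q-1}∘⋯∘M_p): M ≅ I[1,1], I[1,3].
μ_θ-semistable layers: μ^(1)=1; μ^(2)=0; μ^(3)=-1/2

((1, 0, 0); (0, 0, 1); (1, 1, 0))
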